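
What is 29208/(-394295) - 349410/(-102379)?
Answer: 134780330118/40367527805 ≈ 3.3388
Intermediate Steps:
29208/(-394295) - 349410/(-102379) = 29208*(-1/394295) - 349410*(-1/102379) = -29208/394295 + 349410/102379 = 134780330118/40367527805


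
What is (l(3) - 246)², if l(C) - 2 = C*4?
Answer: 53824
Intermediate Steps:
l(C) = 2 + 4*C (l(C) = 2 + C*4 = 2 + 4*C)
(l(3) - 246)² = ((2 + 4*3) - 246)² = ((2 + 12) - 246)² = (14 - 246)² = (-232)² = 53824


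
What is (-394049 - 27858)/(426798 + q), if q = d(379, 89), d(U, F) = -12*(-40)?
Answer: -421907/427278 ≈ -0.98743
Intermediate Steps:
d(U, F) = 480
q = 480
(-394049 - 27858)/(426798 + q) = (-394049 - 27858)/(426798 + 480) = -421907/427278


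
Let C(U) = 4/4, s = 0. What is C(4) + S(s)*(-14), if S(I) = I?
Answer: 1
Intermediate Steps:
C(U) = 1 (C(U) = 4*(1/4) = 1)
C(4) + S(s)*(-14) = 1 + 0*(-14) = 1 + 0 = 1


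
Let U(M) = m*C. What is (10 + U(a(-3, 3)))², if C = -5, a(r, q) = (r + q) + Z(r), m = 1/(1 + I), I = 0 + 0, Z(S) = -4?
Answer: 25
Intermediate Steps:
I = 0
m = 1 (m = 1/(1 + 0) = 1/1 = 1)
a(r, q) = -4 + q + r (a(r, q) = (r + q) - 4 = (q + r) - 4 = -4 + q + r)
U(M) = -5 (U(M) = 1*(-5) = -5)
(10 + U(a(-3, 3)))² = (10 - 5)² = 5² = 25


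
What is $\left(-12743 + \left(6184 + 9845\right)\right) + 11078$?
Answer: $14364$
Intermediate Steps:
$\left(-12743 + \left(6184 + 9845\right)\right) + 11078 = \left(-12743 + 16029\right) + 11078 = 3286 + 11078 = 14364$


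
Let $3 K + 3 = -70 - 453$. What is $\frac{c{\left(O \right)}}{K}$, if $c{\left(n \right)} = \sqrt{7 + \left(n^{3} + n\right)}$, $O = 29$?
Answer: $- \frac{15 \sqrt{977}}{526} \approx -0.89136$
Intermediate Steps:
$K = - \frac{526}{3}$ ($K = -1 + \frac{-70 - 453}{3} = -1 + \frac{1}{3} \left(-523\right) = -1 - \frac{523}{3} = - \frac{526}{3} \approx -175.33$)
$c{\left(n \right)} = \sqrt{7 + n + n^{3}}$ ($c{\left(n \right)} = \sqrt{7 + \left(n + n^{3}\right)} = \sqrt{7 + n + n^{3}}$)
$\frac{c{\left(O \right)}}{K} = \frac{\sqrt{7 + 29 + 29^{3}}}{- \frac{526}{3}} = \sqrt{7 + 29 + 24389} \left(- \frac{3}{526}\right) = \sqrt{24425} \left(- \frac{3}{526}\right) = 5 \sqrt{977} \left(- \frac{3}{526}\right) = - \frac{15 \sqrt{977}}{526}$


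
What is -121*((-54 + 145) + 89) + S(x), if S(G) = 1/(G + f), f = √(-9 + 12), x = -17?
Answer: -6229097/286 - √3/286 ≈ -21780.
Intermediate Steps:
f = √3 ≈ 1.7320
S(G) = 1/(G + √3)
-121*((-54 + 145) + 89) + S(x) = -121*((-54 + 145) + 89) + 1/(-17 + √3) = -121*(91 + 89) + 1/(-17 + √3) = -121*180 + 1/(-17 + √3) = -21780 + 1/(-17 + √3)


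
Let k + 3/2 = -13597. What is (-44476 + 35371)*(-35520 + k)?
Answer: 894447885/2 ≈ 4.4722e+8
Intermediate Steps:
k = -27197/2 (k = -3/2 - 13597 = -27197/2 ≈ -13599.)
(-44476 + 35371)*(-35520 + k) = (-44476 + 35371)*(-35520 - 27197/2) = -9105*(-98237/2) = 894447885/2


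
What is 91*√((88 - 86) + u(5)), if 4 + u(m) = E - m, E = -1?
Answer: 182*I*√2 ≈ 257.39*I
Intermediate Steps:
u(m) = -5 - m (u(m) = -4 + (-1 - m) = -5 - m)
91*√((88 - 86) + u(5)) = 91*√((88 - 86) + (-5 - 1*5)) = 91*√(2 + (-5 - 5)) = 91*√(2 - 10) = 91*√(-8) = 91*(2*I*√2) = 182*I*√2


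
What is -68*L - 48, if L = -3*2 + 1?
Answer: 292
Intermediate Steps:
L = -5 (L = -6 + 1 = -5)
-68*L - 48 = -68*(-5) - 48 = 340 - 48 = 292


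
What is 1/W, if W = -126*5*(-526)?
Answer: 1/331380 ≈ 3.0177e-6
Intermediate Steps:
W = 331380 (W = -630*(-526) = 331380)
1/W = 1/331380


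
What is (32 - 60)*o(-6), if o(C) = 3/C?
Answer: 14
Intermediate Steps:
(32 - 60)*o(-6) = (32 - 60)*(3/(-6)) = -84*(-1)/6 = -28*(-½) = 14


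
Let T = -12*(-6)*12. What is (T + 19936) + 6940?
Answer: 27740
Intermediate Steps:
T = 864 (T = 72*12 = 864)
(T + 19936) + 6940 = (864 + 19936) + 6940 = 20800 + 6940 = 27740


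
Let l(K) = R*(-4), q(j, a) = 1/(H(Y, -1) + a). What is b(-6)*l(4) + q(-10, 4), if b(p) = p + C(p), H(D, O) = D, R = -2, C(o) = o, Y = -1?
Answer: -287/3 ≈ -95.667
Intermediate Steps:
b(p) = 2*p (b(p) = p + p = 2*p)
q(j, a) = 1/(-1 + a)
l(K) = 8 (l(K) = -2*(-4) = 8)
b(-6)*l(4) + q(-10, 4) = (2*(-6))*8 + 1/(-1 + 4) = -12*8 + 1/3 = -96 + ⅓ = -287/3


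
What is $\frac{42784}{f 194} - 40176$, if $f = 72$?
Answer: $- \frac{35070974}{873} \approx -40173.0$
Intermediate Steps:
$\frac{42784}{f 194} - 40176 = \frac{42784}{72 \cdot 194} - 40176 = \frac{42784}{13968} - 40176 = 42784 \cdot \frac{1}{13968} - 40176 = \frac{2674}{873} - 40176 = - \frac{35070974}{873}$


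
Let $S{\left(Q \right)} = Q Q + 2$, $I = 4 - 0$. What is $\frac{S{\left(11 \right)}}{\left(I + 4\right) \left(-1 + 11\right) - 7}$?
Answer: $\frac{123}{73} \approx 1.6849$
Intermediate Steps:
$I = 4$ ($I = 4 + 0 = 4$)
$S{\left(Q \right)} = 2 + Q^{2}$ ($S{\left(Q \right)} = Q^{2} + 2 = 2 + Q^{2}$)
$\frac{S{\left(11 \right)}}{\left(I + 4\right) \left(-1 + 11\right) - 7} = \frac{2 + 11^{2}}{\left(4 + 4\right) \left(-1 + 11\right) - 7} = \frac{2 + 121}{8 \cdot 10 - 7} = \frac{1}{80 - 7} \cdot 123 = \frac{1}{73} \cdot 123 = \frac{123}{73}$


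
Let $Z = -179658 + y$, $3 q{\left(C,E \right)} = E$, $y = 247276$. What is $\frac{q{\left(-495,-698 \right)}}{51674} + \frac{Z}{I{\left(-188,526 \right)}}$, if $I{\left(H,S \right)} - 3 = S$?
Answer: $\frac{5240954177}{41003319} \approx 127.82$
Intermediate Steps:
$I{\left(H,S \right)} = 3 + S$
$q{\left(C,E \right)} = \frac{E}{3}$
$Z = 67618$ ($Z = -179658 + 247276 = 67618$)
$\frac{q{\left(-495,-698 \right)}}{51674} + \frac{Z}{I{\left(-188,526 \right)}} = \frac{\frac{1}{3} \left(-698\right)}{51674} + \frac{67618}{3 + 526} = \left(- \frac{698}{3}\right) \frac{1}{51674} + \frac{67618}{529} = - \frac{349}{77511} + 67618 \cdot \frac{1}{529} = - \frac{349}{77511} + \frac{67618}{529} = \frac{5240954177}{41003319}$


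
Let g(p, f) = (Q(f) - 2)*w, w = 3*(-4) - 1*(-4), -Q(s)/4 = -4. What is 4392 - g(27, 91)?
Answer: 4504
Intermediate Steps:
Q(s) = 16 (Q(s) = -4*(-4) = 16)
w = -8 (w = -12 + 4 = -8)
g(p, f) = -112 (g(p, f) = (16 - 2)*(-8) = 14*(-8) = -112)
4392 - g(27, 91) = 4392 - 1*(-112) = 4392 + 112 = 4504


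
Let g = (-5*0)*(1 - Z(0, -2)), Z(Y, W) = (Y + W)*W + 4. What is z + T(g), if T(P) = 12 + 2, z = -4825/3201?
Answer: 39989/3201 ≈ 12.493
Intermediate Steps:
Z(Y, W) = 4 + W*(W + Y) (Z(Y, W) = (W + Y)*W + 4 = W*(W + Y) + 4 = 4 + W*(W + Y))
z = -4825/3201 (z = -4825*1/3201 = -4825/3201 ≈ -1.5073)
g = 0 (g = (-5*0)*(1 - (4 + (-2)² - 2*0)) = 0*(1 - (4 + 4 + 0)) = 0*(1 - 1*8) = 0*(1 - 8) = 0*(-7) = 0)
T(P) = 14
z + T(g) = -4825/3201 + 14 = 39989/3201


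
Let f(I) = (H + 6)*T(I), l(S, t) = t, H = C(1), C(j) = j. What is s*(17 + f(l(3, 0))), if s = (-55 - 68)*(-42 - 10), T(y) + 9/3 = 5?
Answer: 198276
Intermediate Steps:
H = 1
T(y) = 2 (T(y) = -3 + 5 = 2)
f(I) = 14 (f(I) = (1 + 6)*2 = 7*2 = 14)
s = 6396 (s = -123*(-52) = 6396)
s*(17 + f(l(3, 0))) = 6396*(17 + 14) = 6396*31 = 198276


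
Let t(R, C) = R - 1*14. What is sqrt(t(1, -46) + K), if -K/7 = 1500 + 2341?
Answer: 10*I*sqrt(269) ≈ 164.01*I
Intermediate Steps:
K = -26887 (K = -7*(1500 + 2341) = -7*3841 = -26887)
t(R, C) = -14 + R (t(R, C) = R - 14 = -14 + R)
sqrt(t(1, -46) + K) = sqrt((-14 + 1) - 26887) = sqrt(-13 - 26887) = sqrt(-26900) = 10*I*sqrt(269)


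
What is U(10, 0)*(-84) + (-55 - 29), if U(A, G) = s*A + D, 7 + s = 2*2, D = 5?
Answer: 2016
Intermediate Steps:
s = -3 (s = -7 + 2*2 = -7 + 4 = -3)
U(A, G) = 5 - 3*A (U(A, G) = -3*A + 5 = 5 - 3*A)
U(10, 0)*(-84) + (-55 - 29) = (5 - 3*10)*(-84) + (-55 - 29) = (5 - 30)*(-84) - 84 = -25*(-84) - 84 = 2100 - 84 = 2016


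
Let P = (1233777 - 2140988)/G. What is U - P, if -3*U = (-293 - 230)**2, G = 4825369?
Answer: -1319875635568/14476107 ≈ -91176.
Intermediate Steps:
P = -907211/4825369 (P = (1233777 - 2140988)/4825369 = -907211*1/4825369 = -907211/4825369 ≈ -0.18801)
U = -273529/3 (U = -(-293 - 230)**2/3 = -1/3*(-523)**2 = -1/3*273529 = -273529/3 ≈ -91176.)
U - P = -273529/3 - 1*(-907211/4825369) = -273529/3 + 907211/4825369 = -1319875635568/14476107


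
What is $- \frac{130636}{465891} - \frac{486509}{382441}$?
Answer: $- \frac{276620726995}{178175819931} \approx -1.5525$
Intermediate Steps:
$- \frac{130636}{465891} - \frac{486509}{382441} = - \frac{276620726995}{178175819931}$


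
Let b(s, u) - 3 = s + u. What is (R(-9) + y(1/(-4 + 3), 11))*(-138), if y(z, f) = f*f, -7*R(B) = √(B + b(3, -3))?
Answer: -16698 + 138*I*√6/7 ≈ -16698.0 + 48.29*I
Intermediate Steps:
b(s, u) = 3 + s + u (b(s, u) = 3 + (s + u) = 3 + s + u)
R(B) = -√(3 + B)/7 (R(B) = -√(B + (3 + 3 - 3))/7 = -√(B + 3)/7 = -√(3 + B)/7)
y(z, f) = f²
(R(-9) + y(1/(-4 + 3), 11))*(-138) = (-√(3 - 9)/7 + 11²)*(-138) = (-I*√6/7 + 121)*(-138) = (121 - I*√6/7)*(-138) = -16698 + 138*I*√6/7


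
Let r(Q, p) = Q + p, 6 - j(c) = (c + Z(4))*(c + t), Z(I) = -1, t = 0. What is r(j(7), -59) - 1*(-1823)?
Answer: 1728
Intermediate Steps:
j(c) = 6 - c*(-1 + c) (j(c) = 6 - (c - 1)*(c + 0) = 6 - (-1 + c)*c = 6 - c*(-1 + c))
r(j(7), -59) - 1*(-1823) = ((6 + 7 - 1*7²) - 59) - 1*(-1823) = ((6 + 7 - 1*49) - 59) + 1823 = ((6 + 7 - 49) - 59) + 1823 = (-36 - 59) + 1823 = -95 + 1823 = 1728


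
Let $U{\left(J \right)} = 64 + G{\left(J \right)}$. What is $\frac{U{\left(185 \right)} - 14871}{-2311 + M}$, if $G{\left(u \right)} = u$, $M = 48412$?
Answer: $- \frac{4874}{15367} \approx -0.31717$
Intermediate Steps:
$U{\left(J \right)} = 64 + J$
$\frac{U{\left(185 \right)} - 14871}{-2311 + M} = \frac{\left(64 + 185\right) - 14871}{-2311 + 48412} = \frac{249 - 14871}{46101} = \left(-14622\right) \frac{1}{46101} = - \frac{4874}{15367}$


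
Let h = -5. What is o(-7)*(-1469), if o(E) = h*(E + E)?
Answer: -102830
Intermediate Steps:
o(E) = -10*E (o(E) = -5*(E + E) = -10*E)
o(-7)*(-1469) = -10*(-7)*(-1469) = 70*(-1469) = -102830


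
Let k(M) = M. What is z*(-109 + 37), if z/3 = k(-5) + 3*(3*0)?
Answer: 1080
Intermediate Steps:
z = -15 (z = 3*(-5 + 3*(3*0)) = 3*(-5 + 3*0) = 3*(-5 + 0) = 3*(-5) = -15)
z*(-109 + 37) = -15*(-109 + 37) = -15*(-72) = 1080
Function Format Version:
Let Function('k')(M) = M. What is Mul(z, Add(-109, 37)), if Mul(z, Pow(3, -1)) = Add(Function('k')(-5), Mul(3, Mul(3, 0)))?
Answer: 1080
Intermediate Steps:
z = -15 (z = Mul(3, Add(-5, Mul(3, Mul(3, 0)))) = Mul(3, Add(-5, Mul(3, 0))) = Mul(3, Add(-5, 0)) = Mul(3, -5) = -15)
Mul(z, Add(-109, 37)) = Mul(-15, Add(-109, 37)) = Mul(-15, -72) = 1080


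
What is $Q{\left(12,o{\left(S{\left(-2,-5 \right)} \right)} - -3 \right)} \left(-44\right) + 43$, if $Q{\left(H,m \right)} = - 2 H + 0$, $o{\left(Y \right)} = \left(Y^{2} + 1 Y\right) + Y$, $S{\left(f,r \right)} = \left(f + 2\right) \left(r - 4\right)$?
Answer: $1099$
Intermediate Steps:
$S{\left(f,r \right)} = \left(-4 + r\right) \left(2 + f\right)$ ($S{\left(f,r \right)} = \left(2 + f\right) \left(-4 + r\right) = \left(-4 + r\right) \left(2 + f\right)$)
$o{\left(Y \right)} = Y^{2} + 2 Y$ ($o{\left(Y \right)} = \left(Y^{2} + Y\right) + Y = \left(Y + Y^{2}\right) + Y = Y^{2} + 2 Y$)
$Q{\left(H,m \right)} = - 2 H$
$Q{\left(12,o{\left(S{\left(-2,-5 \right)} \right)} - -3 \right)} \left(-44\right) + 43 = \left(-2\right) 12 \left(-44\right) + 43 = \left(-24\right) \left(-44\right) + 43 = 1056 + 43 = 1099$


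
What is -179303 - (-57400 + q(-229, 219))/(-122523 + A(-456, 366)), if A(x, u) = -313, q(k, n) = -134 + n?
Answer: -22024920623/122836 ≈ -1.7930e+5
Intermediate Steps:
-179303 - (-57400 + q(-229, 219))/(-122523 + A(-456, 366)) = -179303 - (-57400 + (-134 + 219))/(-122523 - 313) = -179303 - (-57400 + 85)/(-122836) = -179303 - (-57315)*(-1)/122836 = -179303 - 1*57315/122836 = -179303 - 57315/122836 = -22024920623/122836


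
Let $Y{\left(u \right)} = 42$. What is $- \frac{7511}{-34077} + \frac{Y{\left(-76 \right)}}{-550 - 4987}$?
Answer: $\frac{155047}{728511} \approx 0.21283$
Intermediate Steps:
$- \frac{7511}{-34077} + \frac{Y{\left(-76 \right)}}{-550 - 4987} = - \frac{7511}{-34077} + \frac{42}{-550 - 4987} = \left(-7511\right) \left(- \frac{1}{34077}\right) + \frac{42}{-550 - 4987} = \frac{203}{921} + \frac{42}{-5537} = \frac{203}{921} + 42 \left(- \frac{1}{5537}\right) = \frac{203}{921} - \frac{6}{791} = \frac{155047}{728511}$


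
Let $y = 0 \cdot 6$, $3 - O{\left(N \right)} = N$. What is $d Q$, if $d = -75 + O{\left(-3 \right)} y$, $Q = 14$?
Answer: $-1050$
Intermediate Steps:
$O{\left(N \right)} = 3 - N$
$y = 0$
$d = -75$ ($d = -75 + \left(3 - -3\right) 0 = -75 + \left(3 + 3\right) 0 = -75 + 6 \cdot 0 = -75 + 0 = -75$)
$d Q = \left(-75\right) 14 = -1050$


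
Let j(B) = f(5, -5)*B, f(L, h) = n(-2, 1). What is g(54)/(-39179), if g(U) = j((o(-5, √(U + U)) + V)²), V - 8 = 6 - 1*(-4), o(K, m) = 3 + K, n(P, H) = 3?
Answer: -768/39179 ≈ -0.019602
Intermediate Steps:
f(L, h) = 3
V = 18 (V = 8 + (6 - 1*(-4)) = 8 + (6 + 4) = 8 + 10 = 18)
j(B) = 3*B
g(U) = 768 (g(U) = 3*((3 - 5) + 18)² = 3*(-2 + 18)² = 3*16² = 3*256 = 768)
g(54)/(-39179) = 768/(-39179) = 768*(-1/39179) = -768/39179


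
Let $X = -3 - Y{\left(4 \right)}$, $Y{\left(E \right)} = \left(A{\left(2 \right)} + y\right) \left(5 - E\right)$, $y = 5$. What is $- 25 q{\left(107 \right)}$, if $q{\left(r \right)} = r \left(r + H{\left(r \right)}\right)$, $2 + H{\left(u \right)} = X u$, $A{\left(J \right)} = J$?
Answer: $2581375$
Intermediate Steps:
$Y{\left(E \right)} = 35 - 7 E$ ($Y{\left(E \right)} = \left(2 + 5\right) \left(5 - E\right) = 7 \left(5 - E\right) = 35 - 7 E$)
$X = -10$ ($X = -3 - \left(35 - 28\right) = -3 - 7 = -10$)
$H{\left(u \right)} = -2 - 10 u$
$q{\left(r \right)} = r \left(-2 - 9 r\right)$ ($q{\left(r \right)} = r \left(r - \left(2 + 10 r\right)\right) = r \left(-2 - 9 r\right)$)
$- 25 q{\left(107 \right)} = - 25 \left(\left(-1\right) 107 \left(2 + 9 \cdot 107\right)\right) = - 25 \left(\left(-1\right) 107 \left(2 + 963\right)\right) = - 25 \left(\left(-1\right) 107 \cdot 965\right) = \left(-25\right) \left(-103255\right) = 2581375$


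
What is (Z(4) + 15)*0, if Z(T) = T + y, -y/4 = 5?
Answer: 0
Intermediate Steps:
y = -20 (y = -4*5 = -20)
Z(T) = -20 + T (Z(T) = T - 20 = -20 + T)
(Z(4) + 15)*0 = ((-20 + 4) + 15)*0 = (-16 + 15)*0 = -1*0 = 0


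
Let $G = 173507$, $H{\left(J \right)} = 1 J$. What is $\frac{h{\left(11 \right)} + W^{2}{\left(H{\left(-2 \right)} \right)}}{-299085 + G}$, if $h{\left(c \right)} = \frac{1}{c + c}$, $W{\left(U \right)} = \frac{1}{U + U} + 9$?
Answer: $- \frac{13483}{22101728} \approx -0.00061004$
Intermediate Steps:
$H{\left(J \right)} = J$
$W{\left(U \right)} = 9 + \frac{1}{2 U}$ ($W{\left(U \right)} = \frac{1}{2 U} + 9 = 9 + \frac{1}{2 U}$)
$h{\left(c \right)} = \frac{1}{2 c}$
$\frac{h{\left(11 \right)} + W^{2}{\left(H{\left(-2 \right)} \right)}}{-299085 + G} = \frac{\frac{1}{2 \cdot 11} + \left(9 + \frac{1}{2 \left(-2\right)}\right)^{2}}{-299085 + 173507} = \frac{\frac{1}{2} \cdot \frac{1}{11} + \left(9 + \frac{1}{2} \left(- \frac{1}{2}\right)\right)^{2}}{-125578} = \left(\frac{1}{22} + \left(9 - \frac{1}{4}\right)^{2}\right) \left(- \frac{1}{125578}\right) = \left(\frac{1}{22} + \left(\frac{35}{4}\right)^{2}\right) \left(- \frac{1}{125578}\right) = \left(\frac{1}{22} + \frac{1225}{16}\right) \left(- \frac{1}{125578}\right) = \frac{13483}{176} \left(- \frac{1}{125578}\right) = - \frac{13483}{22101728}$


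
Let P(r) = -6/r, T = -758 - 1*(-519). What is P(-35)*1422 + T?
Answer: 167/35 ≈ 4.7714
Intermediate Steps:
T = -239 (T = -758 + 519 = -239)
P(-35)*1422 + T = -6/(-35)*1422 - 239 = -6*(-1/35)*1422 - 239 = (6/35)*1422 - 239 = 8532/35 - 239 = 167/35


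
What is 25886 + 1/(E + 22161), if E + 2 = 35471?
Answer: 1491810181/57630 ≈ 25886.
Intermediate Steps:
E = 35469 (E = -2 + 35471 = 35469)
25886 + 1/(E + 22161) = 25886 + 1/(35469 + 22161) = 25886 + 1/57630 = 1491810181/57630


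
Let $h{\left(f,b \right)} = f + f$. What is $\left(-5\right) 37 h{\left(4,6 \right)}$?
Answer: $-1480$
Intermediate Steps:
$h{\left(f,b \right)} = 2 f$
$\left(-5\right) 37 h{\left(4,6 \right)} = \left(-5\right) 37 \cdot 2 \cdot 4 = \left(-185\right) 8 = -1480$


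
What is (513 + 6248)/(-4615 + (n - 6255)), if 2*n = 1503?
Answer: -13522/20237 ≈ -0.66818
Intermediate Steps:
n = 1503/2 (n = (½)*1503 = 1503/2 ≈ 751.50)
(513 + 6248)/(-4615 + (n - 6255)) = (513 + 6248)/(-4615 + (1503/2 - 6255)) = 6761/(-4615 - 11007/2) = 6761/(-20237/2) = 6761*(-2/20237) = -13522/20237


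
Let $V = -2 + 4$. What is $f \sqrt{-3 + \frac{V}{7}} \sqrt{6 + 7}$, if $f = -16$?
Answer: $- \frac{16 i \sqrt{1729}}{7} \approx - 95.043 i$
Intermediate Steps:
$V = 2$
$f \sqrt{-3 + \frac{V}{7}} \sqrt{6 + 7} = - 16 \sqrt{-3 + \frac{2}{7}} \sqrt{6 + 7} = - 16 \sqrt{-3 + 2 \cdot \frac{1}{7}} \sqrt{13} = - 16 \sqrt{-3 + \frac{2}{7}} \sqrt{13} = - 16 \sqrt{- \frac{19}{7}} \sqrt{13} = - 16 \frac{i \sqrt{133}}{7} \sqrt{13} = - \frac{16 i \sqrt{133}}{7} \sqrt{13} = - \frac{16 i \sqrt{1729}}{7}$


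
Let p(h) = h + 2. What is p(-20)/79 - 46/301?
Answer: -9052/23779 ≈ -0.38067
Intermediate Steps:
p(h) = 2 + h
p(-20)/79 - 46/301 = (2 - 20)/79 - 46/301 = -18*1/79 - 46*1/301 = -18/79 - 46/301 = -9052/23779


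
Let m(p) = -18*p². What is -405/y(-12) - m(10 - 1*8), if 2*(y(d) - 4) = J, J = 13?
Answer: 234/7 ≈ 33.429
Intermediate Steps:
y(d) = 21/2 (y(d) = 4 + (½)*13 = 4 + 13/2 = 21/2)
-405/y(-12) - m(10 - 1*8) = -405/21/2 - (-18)*(10 - 1*8)² = -405*2/21 - (-18)*(10 - 8)² = -270/7 - (-18)*2² = -270/7 - (-18)*4 = -270/7 - 1*(-72) = -270/7 + 72 = 234/7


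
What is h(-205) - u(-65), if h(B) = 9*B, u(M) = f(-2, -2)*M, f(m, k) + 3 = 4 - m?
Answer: -1650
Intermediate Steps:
f(m, k) = 1 - m (f(m, k) = -3 + (4 - m) = 1 - m)
u(M) = 3*M (u(M) = (1 - 1*(-2))*M = (1 + 2)*M = 3*M)
h(-205) - u(-65) = 9*(-205) - 3*(-65) = -1845 - 1*(-195) = -1845 + 195 = -1650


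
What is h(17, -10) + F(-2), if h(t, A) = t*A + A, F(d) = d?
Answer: -182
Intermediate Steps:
h(t, A) = A + A*t (h(t, A) = A*t + A = A + A*t)
h(17, -10) + F(-2) = -10*(1 + 17) - 2 = -10*18 - 2 = -180 - 2 = -182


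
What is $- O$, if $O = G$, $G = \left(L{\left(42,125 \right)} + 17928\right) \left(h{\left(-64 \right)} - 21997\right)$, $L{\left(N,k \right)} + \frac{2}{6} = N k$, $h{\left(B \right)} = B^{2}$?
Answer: $414903411$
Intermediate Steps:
$L{\left(N,k \right)} = - \frac{1}{3} + N k$
$G = -414903411$ ($G = \left(\left(- \frac{1}{3} + 42 \cdot 125\right) + 17928\right) \left(\left(-64\right)^{2} - 21997\right) = \left(\left(- \frac{1}{3} + 5250\right) + 17928\right) \left(4096 - 21997\right) = \left(\frac{15749}{3} + 17928\right) \left(-17901\right) = \frac{69533}{3} \left(-17901\right) = -414903411$)
$O = -414903411$
$- O = \left(-1\right) \left(-414903411\right) = 414903411$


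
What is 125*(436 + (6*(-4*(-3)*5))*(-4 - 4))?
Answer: -305500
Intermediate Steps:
125*(436 + (6*(-4*(-3)*5))*(-4 - 4)) = 125*(436 + (6*(12*5))*(-8)) = 125*(436 + (6*60)*(-8)) = 125*(436 + 360*(-8)) = 125*(436 - 2880) = 125*(-2444) = -305500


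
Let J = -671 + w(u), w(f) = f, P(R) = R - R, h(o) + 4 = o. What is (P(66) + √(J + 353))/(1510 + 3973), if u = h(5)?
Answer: I*√317/5483 ≈ 0.0032472*I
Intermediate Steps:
h(o) = -4 + o
u = 1 (u = -4 + 5 = 1)
P(R) = 0
J = -670 (J = -671 + 1 = -670)
(P(66) + √(J + 353))/(1510 + 3973) = (0 + √(-670 + 353))/(1510 + 3973) = (0 + √(-317))/5483 = (0 + I*√317)*(1/5483) = (I*√317)*(1/5483) = I*√317/5483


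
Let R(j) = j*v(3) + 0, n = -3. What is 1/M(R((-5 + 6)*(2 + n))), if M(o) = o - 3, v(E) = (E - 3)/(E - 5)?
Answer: -1/3 ≈ -0.33333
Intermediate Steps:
v(E) = (-3 + E)/(-5 + E)
R(j) = 0 (R(j) = j*((-3 + 3)/(-5 + 3)) + 0 = j*(0/(-2)) + 0 = j*(-1/2*0) + 0 = j*0 + 0 = 0 + 0 = 0)
M(o) = -3 + o
1/M(R((-5 + 6)*(2 + n))) = 1/(-3 + 0) = 1/(-3) = -1/3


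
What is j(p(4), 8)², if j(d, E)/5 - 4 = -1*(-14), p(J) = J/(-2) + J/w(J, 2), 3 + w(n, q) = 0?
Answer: 8100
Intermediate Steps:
w(n, q) = -3 (w(n, q) = -3 + 0 = -3)
p(J) = -5*J/6 (p(J) = J/(-2) + J/(-3) = J*(-½) + J*(-⅓) = -J/2 - J/3 = -5*J/6)
j(d, E) = 90 (j(d, E) = 20 + 5*(-1*(-14)) = 20 + 5*14 = 20 + 70 = 90)
j(p(4), 8)² = 90² = 8100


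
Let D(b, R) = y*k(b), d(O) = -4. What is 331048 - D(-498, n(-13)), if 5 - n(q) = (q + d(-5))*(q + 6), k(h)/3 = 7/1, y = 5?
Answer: 330943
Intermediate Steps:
k(h) = 21 (k(h) = 3*(7/1) = 3*(7*1) = 3*7 = 21)
n(q) = 5 - (-4 + q)*(6 + q) (n(q) = 5 - (q - 4)*(q + 6) = 5 - (-4 + q)*(6 + q))
D(b, R) = 105 (D(b, R) = 5*21 = 105)
331048 - D(-498, n(-13)) = 331048 - 1*105 = 331048 - 105 = 330943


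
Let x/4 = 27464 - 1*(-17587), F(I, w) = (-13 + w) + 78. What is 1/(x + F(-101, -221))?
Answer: 1/180048 ≈ 5.5541e-6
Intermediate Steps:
F(I, w) = 65 + w
x = 180204 (x = 4*(27464 - 1*(-17587)) = 4*(27464 + 17587) = 4*45051 = 180204)
1/(x + F(-101, -221)) = 1/(180204 + (65 - 221)) = 1/(180204 - 156) = 1/180048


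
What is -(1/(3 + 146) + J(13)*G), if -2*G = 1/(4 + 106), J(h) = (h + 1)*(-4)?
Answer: -2141/8195 ≈ -0.26126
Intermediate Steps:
J(h) = -4 - 4*h (J(h) = (1 + h)*(-4) = -4 - 4*h)
G = -1/220 (G = -1/(2*(4 + 106)) = -½/110 = -½*1/110 = -1/220 ≈ -0.0045455)
-(1/(3 + 146) + J(13)*G) = -(1/(3 + 146) + (-4 - 4*13)*(-1/220)) = -(1/149 + (-4 - 52)*(-1/220)) = -(1/149 - 56*(-1/220)) = -(1/149 + 14/55) = -1*2141/8195 = -2141/8195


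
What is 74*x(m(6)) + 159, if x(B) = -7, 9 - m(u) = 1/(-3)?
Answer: -359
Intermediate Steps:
m(u) = 28/3 (m(u) = 9 - 1/(-3) = 9 - 1*(-⅓) = 9 + ⅓ = 28/3)
74*x(m(6)) + 159 = 74*(-7) + 159 = -518 + 159 = -359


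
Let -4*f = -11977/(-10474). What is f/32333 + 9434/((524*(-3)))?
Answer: -456411988627/76052426232 ≈ -6.0013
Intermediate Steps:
f = -11977/41896 (f = -(-11977)/(4*(-10474)) = -(-11977)*(-1)/(4*10474) = -1/4*11977/10474 = -11977/41896 ≈ -0.28587)
f/32333 + 9434/((524*(-3))) = -11977/41896/32333 + 9434/((524*(-3))) = -11977/41896*1/32333 + 9434/(-1572) = -1711/193517624 + 9434*(-1/1572) = -1711/193517624 - 4717/786 = -456411988627/76052426232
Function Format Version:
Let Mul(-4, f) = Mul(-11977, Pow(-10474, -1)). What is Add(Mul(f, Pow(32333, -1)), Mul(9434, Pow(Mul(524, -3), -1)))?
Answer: Rational(-456411988627, 76052426232) ≈ -6.0013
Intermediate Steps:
f = Rational(-11977, 41896) (f = Mul(Rational(-1, 4), Mul(-11977, Pow(-10474, -1))) = Mul(Rational(-1, 4), Mul(-11977, Rational(-1, 10474))) = Mul(Rational(-1, 4), Rational(11977, 10474)) = Rational(-11977, 41896) ≈ -0.28587)
Add(Mul(f, Pow(32333, -1)), Mul(9434, Pow(Mul(524, -3), -1))) = Add(Mul(Rational(-11977, 41896), Pow(32333, -1)), Mul(9434, Pow(Mul(524, -3), -1))) = Add(Mul(Rational(-11977, 41896), Rational(1, 32333)), Mul(9434, Pow(-1572, -1))) = Add(Rational(-1711, 193517624), Mul(9434, Rational(-1, 1572))) = Add(Rational(-1711, 193517624), Rational(-4717, 786)) = Rational(-456411988627, 76052426232)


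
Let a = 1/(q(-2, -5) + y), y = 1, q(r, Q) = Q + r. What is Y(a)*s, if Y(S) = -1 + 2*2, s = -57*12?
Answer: -2052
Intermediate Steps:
s = -684
a = -⅙ (a = 1/((-5 - 2) + 1) = 1/(-7 + 1) = 1/(-6) = -⅙ ≈ -0.16667)
Y(S) = 3 (Y(S) = -1 + 4 = 3)
Y(a)*s = 3*(-684) = -2052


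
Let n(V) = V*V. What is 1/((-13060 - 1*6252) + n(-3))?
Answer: -1/19303 ≈ -5.1805e-5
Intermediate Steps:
n(V) = V**2
1/((-13060 - 1*6252) + n(-3)) = 1/((-13060 - 1*6252) + (-3)**2) = 1/((-13060 - 6252) + 9) = 1/(-19312 + 9) = 1/(-19303) = -1/19303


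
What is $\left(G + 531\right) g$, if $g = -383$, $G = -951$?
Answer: $160860$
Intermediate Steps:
$\left(G + 531\right) g = \left(-951 + 531\right) \left(-383\right) = \left(-420\right) \left(-383\right) = 160860$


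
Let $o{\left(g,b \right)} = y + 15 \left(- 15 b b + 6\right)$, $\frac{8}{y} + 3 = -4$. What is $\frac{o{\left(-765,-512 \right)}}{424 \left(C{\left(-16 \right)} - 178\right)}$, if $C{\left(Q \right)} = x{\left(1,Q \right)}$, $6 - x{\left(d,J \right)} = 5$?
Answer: $\frac{206438089}{262668} \approx 785.93$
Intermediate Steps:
$x{\left(d,J \right)} = 1$ ($x{\left(d,J \right)} = 6 - 5 = 1$)
$C{\left(Q \right)} = 1$
$y = - \frac{8}{7}$ ($y = \frac{8}{-3 - 4} = \frac{8}{-7} = 8 \left(- \frac{1}{7}\right) = - \frac{8}{7} \approx -1.1429$)
$o{\left(g,b \right)} = \frac{622}{7} - 225 b^{2}$ ($o{\left(g,b \right)} = - \frac{8}{7} + 15 \left(- 15 b b + 6\right) = - \frac{8}{7} + 15 \left(- 15 b^{2} + 6\right) = - \frac{8}{7} + 15 \left(6 - 15 b^{2}\right) = - \frac{8}{7} - \left(-90 + 225 b^{2}\right) = \frac{622}{7} - 225 b^{2}$)
$\frac{o{\left(-765,-512 \right)}}{424 \left(C{\left(-16 \right)} - 178\right)} = \frac{\frac{622}{7} - 225 \left(-512\right)^{2}}{424 \left(1 - 178\right)} = \frac{\frac{622}{7} - 58982400}{424 \left(-177\right)} = \frac{\frac{622}{7} - 58982400}{-75048} = \left(- \frac{412876178}{7}\right) \left(- \frac{1}{75048}\right) = \frac{206438089}{262668}$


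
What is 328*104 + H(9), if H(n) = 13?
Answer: 34125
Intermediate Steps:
328*104 + H(9) = 328*104 + 13 = 34112 + 13 = 34125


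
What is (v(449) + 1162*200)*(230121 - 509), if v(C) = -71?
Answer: 53345526348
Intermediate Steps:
(v(449) + 1162*200)*(230121 - 509) = (-71 + 1162*200)*(230121 - 509) = (-71 + 232400)*229612 = 232329*229612 = 53345526348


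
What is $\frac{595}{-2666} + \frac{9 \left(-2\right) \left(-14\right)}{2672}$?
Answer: $- \frac{114751}{890444} \approx -0.12887$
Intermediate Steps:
$\frac{595}{-2666} + \frac{9 \left(-2\right) \left(-14\right)}{2672} = 595 \left(- \frac{1}{2666}\right) + \left(-18\right) \left(-14\right) \frac{1}{2672} = - \frac{595}{2666} + 252 \cdot \frac{1}{2672} = - \frac{595}{2666} + \frac{63}{668} = - \frac{114751}{890444}$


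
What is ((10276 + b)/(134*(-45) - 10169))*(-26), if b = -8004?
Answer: 59072/16199 ≈ 3.6466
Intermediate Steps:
((10276 + b)/(134*(-45) - 10169))*(-26) = ((10276 - 8004)/(134*(-45) - 10169))*(-26) = (2272/(-6030 - 10169))*(-26) = (2272/(-16199))*(-26) = (2272*(-1/16199))*(-26) = -2272/16199*(-26) = 59072/16199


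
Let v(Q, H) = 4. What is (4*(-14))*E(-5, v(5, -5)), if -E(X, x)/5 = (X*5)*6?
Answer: -42000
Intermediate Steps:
E(X, x) = -150*X (E(X, x) = -5*X*5*6 = -5*5*X*6 = -150*X)
(4*(-14))*E(-5, v(5, -5)) = (4*(-14))*(-150*(-5)) = -56*750 = -42000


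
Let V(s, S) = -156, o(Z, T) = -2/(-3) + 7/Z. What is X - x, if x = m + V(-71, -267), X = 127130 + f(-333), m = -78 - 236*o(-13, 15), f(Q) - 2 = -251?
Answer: 4958665/39 ≈ 1.2715e+5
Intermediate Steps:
f(Q) = -249 (f(Q) = 2 - 251 = -249)
o(Z, T) = ⅔ + 7/Z (o(Z, T) = -2*(-⅓) + 7/Z = ⅔ + 7/Z)
m = -4222/39 (m = -78 - 236*(⅔ + 7/(-13)) = -78 - 236*(⅔ + 7*(-1/13)) = -78 - 236*(⅔ - 7/13) = -78 - 236*5/39 = -78 - 1180/39 = -4222/39 ≈ -108.26)
X = 126881 (X = 127130 - 249 = 126881)
x = -10306/39 (x = -4222/39 - 156 = -10306/39 ≈ -264.26)
X - x = 126881 - 1*(-10306/39) = 126881 + 10306/39 = 4958665/39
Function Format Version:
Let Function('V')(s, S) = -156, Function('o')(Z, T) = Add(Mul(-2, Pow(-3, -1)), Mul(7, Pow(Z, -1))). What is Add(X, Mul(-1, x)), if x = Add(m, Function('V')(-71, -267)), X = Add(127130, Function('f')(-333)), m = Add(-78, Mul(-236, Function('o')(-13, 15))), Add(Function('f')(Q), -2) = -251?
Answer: Rational(4958665, 39) ≈ 1.2715e+5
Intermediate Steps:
Function('f')(Q) = -249 (Function('f')(Q) = Add(2, -251) = -249)
Function('o')(Z, T) = Add(Rational(2, 3), Mul(7, Pow(Z, -1))) (Function('o')(Z, T) = Add(Mul(-2, Rational(-1, 3)), Mul(7, Pow(Z, -1))) = Add(Rational(2, 3), Mul(7, Pow(Z, -1))))
m = Rational(-4222, 39) (m = Add(-78, Mul(-236, Add(Rational(2, 3), Mul(7, Pow(-13, -1))))) = Add(-78, Mul(-236, Add(Rational(2, 3), Mul(7, Rational(-1, 13))))) = Add(-78, Mul(-236, Add(Rational(2, 3), Rational(-7, 13)))) = Add(-78, Mul(-236, Rational(5, 39))) = Add(-78, Rational(-1180, 39)) = Rational(-4222, 39) ≈ -108.26)
X = 126881 (X = Add(127130, -249) = 126881)
x = Rational(-10306, 39) (x = Add(Rational(-4222, 39), -156) = Rational(-10306, 39) ≈ -264.26)
Add(X, Mul(-1, x)) = Add(126881, Mul(-1, Rational(-10306, 39))) = Add(126881, Rational(10306, 39)) = Rational(4958665, 39)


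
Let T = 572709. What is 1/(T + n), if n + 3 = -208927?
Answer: 1/363779 ≈ 2.7489e-6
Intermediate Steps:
n = -208930 (n = -3 - 208927 = -208930)
1/(T + n) = 1/(572709 - 208930) = 1/363779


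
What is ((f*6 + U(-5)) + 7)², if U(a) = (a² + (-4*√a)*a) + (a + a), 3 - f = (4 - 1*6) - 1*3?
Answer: 2900 + 2800*I*√5 ≈ 2900.0 + 6261.0*I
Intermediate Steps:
f = 8 (f = 3 - ((4 - 1*6) - 1*3) = 3 - ((4 - 6) - 3) = 3 - (-2 - 3) = 3 - 1*(-5) = 3 + 5 = 8)
U(a) = a² - 4*a^(3/2) + 2*a (U(a) = (a² - 4*a^(3/2)) + 2*a = a² - 4*a^(3/2) + 2*a)
((f*6 + U(-5)) + 7)² = ((8*6 + ((-5)² - (-20)*I*√5 + 2*(-5))) + 7)² = ((48 + (25 - (-20)*I*√5 - 10)) + 7)² = ((48 + (25 + 20*I*√5 - 10)) + 7)² = ((48 + (15 + 20*I*√5)) + 7)² = ((63 + 20*I*√5) + 7)² = (70 + 20*I*√5)²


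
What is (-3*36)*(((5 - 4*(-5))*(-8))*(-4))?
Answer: -86400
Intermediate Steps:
(-3*36)*(((5 - 4*(-5))*(-8))*(-4)) = -108*(5 + 20)*(-8)*(-4) = -108*25*(-8)*(-4) = -(-21600)*(-4) = -108*800 = -86400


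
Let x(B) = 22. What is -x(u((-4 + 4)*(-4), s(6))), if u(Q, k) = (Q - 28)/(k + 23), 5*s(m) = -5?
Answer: -22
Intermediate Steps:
s(m) = -1 (s(m) = (⅕)*(-5) = -1)
u(Q, k) = (-28 + Q)/(23 + k)
-x(u((-4 + 4)*(-4), s(6))) = -1*22 = -22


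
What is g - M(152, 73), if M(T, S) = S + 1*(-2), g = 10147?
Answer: 10076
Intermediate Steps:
M(T, S) = -2 + S (M(T, S) = S - 2 = -2 + S)
g - M(152, 73) = 10147 - (-2 + 73) = 10147 - 1*71 = 10147 - 71 = 10076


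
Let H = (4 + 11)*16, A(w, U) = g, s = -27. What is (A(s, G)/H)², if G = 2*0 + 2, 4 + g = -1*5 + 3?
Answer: 1/1600 ≈ 0.00062500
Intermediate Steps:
g = -6 (g = -4 + (-1*5 + 3) = -4 + (-5 + 3) = -4 - 2 = -6)
G = 2 (G = 0 + 2 = 2)
A(w, U) = -6
H = 240 (H = 15*16 = 240)
(A(s, G)/H)² = (-6/240)² = (-6*1/240)² = (-1/40)² = 1/1600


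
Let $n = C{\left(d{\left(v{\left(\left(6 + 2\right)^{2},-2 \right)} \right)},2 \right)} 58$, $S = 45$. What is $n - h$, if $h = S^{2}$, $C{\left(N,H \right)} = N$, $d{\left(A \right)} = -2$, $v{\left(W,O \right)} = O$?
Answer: $-2141$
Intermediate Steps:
$h = 2025$ ($h = 45^{2} = 2025$)
$n = -116$ ($n = \left(-2\right) 58 = -116$)
$n - h = -116 - 2025 = -2141$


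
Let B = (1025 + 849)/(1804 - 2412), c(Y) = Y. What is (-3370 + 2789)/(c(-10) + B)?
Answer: 176624/3977 ≈ 44.411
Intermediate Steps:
B = -937/304 (B = 1874/(-608) = 1874*(-1/608) = -937/304 ≈ -3.0822)
(-3370 + 2789)/(c(-10) + B) = (-3370 + 2789)/(-10 - 937/304) = -581/(-3977/304) = -581*(-304/3977) = 176624/3977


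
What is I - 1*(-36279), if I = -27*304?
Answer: 28071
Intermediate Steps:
I = -8208
I - 1*(-36279) = -8208 - 1*(-36279) = -8208 + 36279 = 28071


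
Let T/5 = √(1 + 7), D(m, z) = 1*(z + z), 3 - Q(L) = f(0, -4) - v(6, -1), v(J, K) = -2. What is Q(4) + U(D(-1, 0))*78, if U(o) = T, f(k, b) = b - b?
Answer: 1 + 780*√2 ≈ 1104.1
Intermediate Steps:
f(k, b) = 0
Q(L) = 1 (Q(L) = 3 - (0 - 1*(-2)) = 3 - (0 + 2) = 3 - 1*2 = 3 - 2 = 1)
D(m, z) = 2*z (D(m, z) = 1*(2*z) = 2*z)
T = 10*√2 (T = 5*√(1 + 7) = 5*√8 = 5*(2*√2) = 10*√2 ≈ 14.142)
U(o) = 10*√2
Q(4) + U(D(-1, 0))*78 = 1 + (10*√2)*78 = 1 + 780*√2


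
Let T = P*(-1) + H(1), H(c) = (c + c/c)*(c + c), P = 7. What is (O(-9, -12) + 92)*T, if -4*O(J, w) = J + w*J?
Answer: -807/4 ≈ -201.75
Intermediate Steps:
O(J, w) = -J/4 - J*w/4 (O(J, w) = -(J + w*J)/4 = -(J + J*w)/4 = -J/4 - J*w/4)
H(c) = 2*c*(1 + c) (H(c) = (c + 1)*(2*c) = (1 + c)*(2*c) = 2*c*(1 + c))
T = -3 (T = 7*(-1) + 2*1*(1 + 1) = -7 + 2*1*2 = -7 + 4 = -3)
(O(-9, -12) + 92)*T = (-¼*(-9)*(1 - 12) + 92)*(-3) = (-¼*(-9)*(-11) + 92)*(-3) = (-99/4 + 92)*(-3) = (269/4)*(-3) = -807/4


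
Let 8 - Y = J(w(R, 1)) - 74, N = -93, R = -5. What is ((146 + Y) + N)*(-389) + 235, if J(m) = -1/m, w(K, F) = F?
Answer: -52669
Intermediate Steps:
Y = 83 (Y = 8 - (-1/1 - 74) = 8 - (-1*1 - 74) = 8 - (-1 - 74) = 8 - 1*(-75) = 8 + 75 = 83)
((146 + Y) + N)*(-389) + 235 = ((146 + 83) - 93)*(-389) + 235 = (229 - 93)*(-389) + 235 = 136*(-389) + 235 = -52904 + 235 = -52669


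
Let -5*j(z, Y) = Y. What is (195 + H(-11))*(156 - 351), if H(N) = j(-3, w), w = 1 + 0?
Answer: -37986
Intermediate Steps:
w = 1
j(z, Y) = -Y/5
H(N) = -⅕ (H(N) = -⅕*1 = -⅕)
(195 + H(-11))*(156 - 351) = (195 - ⅕)*(156 - 351) = (974/5)*(-195) = -37986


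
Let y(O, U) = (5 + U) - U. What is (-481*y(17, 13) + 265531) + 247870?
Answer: 510996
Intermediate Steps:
y(O, U) = 5
(-481*y(17, 13) + 265531) + 247870 = (-481*5 + 265531) + 247870 = (-2405 + 265531) + 247870 = 263126 + 247870 = 510996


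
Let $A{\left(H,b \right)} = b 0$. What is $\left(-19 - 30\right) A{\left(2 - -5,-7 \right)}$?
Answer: $0$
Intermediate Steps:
$A{\left(H,b \right)} = 0$
$\left(-19 - 30\right) A{\left(2 - -5,-7 \right)} = \left(-19 - 30\right) 0 = \left(-49\right) 0 = 0$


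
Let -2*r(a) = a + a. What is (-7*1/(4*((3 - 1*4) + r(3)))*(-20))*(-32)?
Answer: 280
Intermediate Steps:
r(a) = -a (r(a) = -(a + a)/2 = -a)
(-7*1/(4*((3 - 1*4) + r(3)))*(-20))*(-32) = (-7*1/(4*((3 - 1*4) - 1*3))*(-20))*(-32) = (-7*1/(4*((3 - 4) - 3))*(-20))*(-32) = (-7*1/(4*(-1 - 3))*(-20))*(-32) = (-7/(4*(-4))*(-20))*(-32) = (-7/(-16)*(-20))*(-32) = (-7*(-1/16)*(-20))*(-32) = ((7/16)*(-20))*(-32) = -35/4*(-32) = 280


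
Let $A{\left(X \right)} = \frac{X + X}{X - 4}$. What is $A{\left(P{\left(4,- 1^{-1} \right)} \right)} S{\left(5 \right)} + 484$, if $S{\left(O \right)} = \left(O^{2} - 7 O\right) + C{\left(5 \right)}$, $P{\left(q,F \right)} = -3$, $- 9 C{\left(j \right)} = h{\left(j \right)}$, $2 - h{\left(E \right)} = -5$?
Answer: $\frac{9970}{21} \approx 474.76$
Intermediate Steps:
$h{\left(E \right)} = 7$ ($h{\left(E \right)} = 2 - -5 = 2 + 5 = 7$)
$C{\left(j \right)} = - \frac{7}{9}$ ($C{\left(j \right)} = \left(- \frac{1}{9}\right) 7 = - \frac{7}{9}$)
$S{\left(O \right)} = - \frac{7}{9} + O^{2} - 7 O$ ($S{\left(O \right)} = \left(O^{2} - 7 O\right) - \frac{7}{9} = - \frac{7}{9} + O^{2} - 7 O$)
$A{\left(X \right)} = \frac{2 X}{-4 + X}$
$A{\left(P{\left(4,- 1^{-1} \right)} \right)} S{\left(5 \right)} + 484 = 2 \left(-3\right) \frac{1}{-4 - 3} \left(- \frac{7}{9} + 5^{2} - 35\right) + 484 = 2 \left(-3\right) \frac{1}{-7} \left(- \frac{7}{9} + 25 - 35\right) + 484 = 2 \left(-3\right) \left(- \frac{1}{7}\right) \left(- \frac{97}{9}\right) + 484 = \frac{6}{7} \left(- \frac{97}{9}\right) + 484 = - \frac{194}{21} + 484 = \frac{9970}{21}$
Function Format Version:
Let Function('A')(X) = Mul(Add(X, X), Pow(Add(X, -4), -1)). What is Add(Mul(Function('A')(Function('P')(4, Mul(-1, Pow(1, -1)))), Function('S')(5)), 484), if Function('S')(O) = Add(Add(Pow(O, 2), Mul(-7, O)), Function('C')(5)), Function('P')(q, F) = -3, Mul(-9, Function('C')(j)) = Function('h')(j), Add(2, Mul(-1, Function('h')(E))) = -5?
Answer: Rational(9970, 21) ≈ 474.76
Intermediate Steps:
Function('h')(E) = 7 (Function('h')(E) = Add(2, Mul(-1, -5)) = Add(2, 5) = 7)
Function('C')(j) = Rational(-7, 9) (Function('C')(j) = Mul(Rational(-1, 9), 7) = Rational(-7, 9))
Function('S')(O) = Add(Rational(-7, 9), Pow(O, 2), Mul(-7, O)) (Function('S')(O) = Add(Add(Pow(O, 2), Mul(-7, O)), Rational(-7, 9)) = Add(Rational(-7, 9), Pow(O, 2), Mul(-7, O)))
Function('A')(X) = Mul(2, X, Pow(Add(-4, X), -1)) (Function('A')(X) = Mul(Mul(2, X), Pow(Add(-4, X), -1)) = Mul(2, X, Pow(Add(-4, X), -1)))
Add(Mul(Function('A')(Function('P')(4, Mul(-1, Pow(1, -1)))), Function('S')(5)), 484) = Add(Mul(Mul(2, -3, Pow(Add(-4, -3), -1)), Add(Rational(-7, 9), Pow(5, 2), Mul(-7, 5))), 484) = Add(Mul(Mul(2, -3, Pow(-7, -1)), Add(Rational(-7, 9), 25, -35)), 484) = Add(Mul(Mul(2, -3, Rational(-1, 7)), Rational(-97, 9)), 484) = Add(Mul(Rational(6, 7), Rational(-97, 9)), 484) = Add(Rational(-194, 21), 484) = Rational(9970, 21)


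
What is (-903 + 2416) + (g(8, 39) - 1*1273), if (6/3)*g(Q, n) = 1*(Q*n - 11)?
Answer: 781/2 ≈ 390.50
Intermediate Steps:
g(Q, n) = -11/2 + Q*n/2 (g(Q, n) = (1*(Q*n - 11))/2 = (1*(-11 + Q*n))/2 = (-11 + Q*n)/2 = -11/2 + Q*n/2)
(-903 + 2416) + (g(8, 39) - 1*1273) = (-903 + 2416) + ((-11/2 + (1/2)*8*39) - 1*1273) = 1513 + ((-11/2 + 156) - 1273) = 1513 + (301/2 - 1273) = 1513 - 2245/2 = 781/2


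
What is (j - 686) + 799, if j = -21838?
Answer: -21725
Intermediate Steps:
(j - 686) + 799 = (-21838 - 686) + 799 = -22524 + 799 = -21725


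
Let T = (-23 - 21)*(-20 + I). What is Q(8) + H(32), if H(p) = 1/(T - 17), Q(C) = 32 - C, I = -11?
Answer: 32329/1347 ≈ 24.001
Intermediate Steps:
T = 1364 (T = (-23 - 21)*(-20 - 11) = -44*(-31) = 1364)
H(p) = 1/1347 (H(p) = 1/(1364 - 17) = 1/1347)
Q(8) + H(32) = (32 - 1*8) + 1/1347 = (32 - 8) + 1/1347 = 24 + 1/1347 = 32329/1347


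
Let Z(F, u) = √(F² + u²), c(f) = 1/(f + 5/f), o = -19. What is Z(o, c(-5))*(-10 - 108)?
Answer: -59*√12997/3 ≈ -2242.1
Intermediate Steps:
Z(o, c(-5))*(-10 - 108) = √((-19)² + (-5/(5 + (-5)²))²)*(-10 - 108) = √(361 + (-5/(5 + 25))²)*(-118) = √(361 + (-5/30)²)*(-118) = √(361 + (-5*1/30)²)*(-118) = √(361 + (-⅙)²)*(-118) = √(361 + 1/36)*(-118) = √(12997/36)*(-118) = (√12997/6)*(-118) = -59*√12997/3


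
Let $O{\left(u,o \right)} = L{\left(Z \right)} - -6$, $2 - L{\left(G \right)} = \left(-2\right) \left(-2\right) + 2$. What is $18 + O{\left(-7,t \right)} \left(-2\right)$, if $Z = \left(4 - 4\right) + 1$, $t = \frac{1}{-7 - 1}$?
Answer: $14$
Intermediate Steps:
$t = - \frac{1}{8}$ ($t = \frac{1}{-8} = - \frac{1}{8} \approx -0.125$)
$Z = 1$ ($Z = 0 + 1 = 1$)
$L{\left(G \right)} = -4$ ($L{\left(G \right)} = 2 - \left(\left(-2\right) \left(-2\right) + 2\right) = 2 - \left(4 + 2\right) = 2 - 6 = -4$)
$O{\left(u,o \right)} = 2$ ($O{\left(u,o \right)} = -4 - -6 = -4 + 6 = 2$)
$18 + O{\left(-7,t \right)} \left(-2\right) = 18 + 2 \left(-2\right) = 18 - 4 = 14$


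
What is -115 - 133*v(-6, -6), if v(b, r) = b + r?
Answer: 1481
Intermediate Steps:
-115 - 133*v(-6, -6) = -115 - 133*(-6 - 6) = -115 - 133*(-12) = -115 + 1596 = 1481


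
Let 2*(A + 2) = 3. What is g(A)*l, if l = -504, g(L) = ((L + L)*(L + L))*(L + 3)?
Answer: -1260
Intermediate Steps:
A = -½ (A = -2 + (½)*3 = -2 + 3/2 = -½ ≈ -0.50000)
g(L) = 4*L²*(3 + L) (g(L) = ((2*L)*(2*L))*(3 + L) = (4*L²)*(3 + L) = 4*L²*(3 + L))
g(A)*l = (4*(-½)²*(3 - ½))*(-504) = (4*(¼)*(5/2))*(-504) = (5/2)*(-504) = -1260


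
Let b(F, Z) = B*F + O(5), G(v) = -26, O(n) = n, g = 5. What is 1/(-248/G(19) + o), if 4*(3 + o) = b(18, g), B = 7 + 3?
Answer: 52/2745 ≈ 0.018944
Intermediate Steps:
B = 10
b(F, Z) = 5 + 10*F (b(F, Z) = 10*F + 5 = 5 + 10*F)
o = 173/4 (o = -3 + (5 + 10*18)/4 = -3 + (5 + 180)/4 = -3 + (1/4)*185 = -3 + 185/4 = 173/4 ≈ 43.250)
1/(-248/G(19) + o) = 1/(-248/(-26) + 173/4) = 1/(-248*(-1/26) + 173/4) = 1/(124/13 + 173/4) = 1/(2745/52) = 52/2745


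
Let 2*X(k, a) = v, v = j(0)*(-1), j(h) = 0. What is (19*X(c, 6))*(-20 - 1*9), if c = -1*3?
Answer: 0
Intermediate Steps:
v = 0 (v = 0*(-1) = 0)
c = -3
X(k, a) = 0 (X(k, a) = (1/2)*0 = 0)
(19*X(c, 6))*(-20 - 1*9) = (19*0)*(-20 - 1*9) = 0*(-20 - 9) = 0*(-29) = 0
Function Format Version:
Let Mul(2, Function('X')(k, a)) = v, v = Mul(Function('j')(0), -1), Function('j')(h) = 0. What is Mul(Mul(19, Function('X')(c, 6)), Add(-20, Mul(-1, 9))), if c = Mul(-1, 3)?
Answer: 0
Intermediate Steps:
v = 0 (v = Mul(0, -1) = 0)
c = -3
Function('X')(k, a) = 0 (Function('X')(k, a) = Mul(Rational(1, 2), 0) = 0)
Mul(Mul(19, Function('X')(c, 6)), Add(-20, Mul(-1, 9))) = Mul(Mul(19, 0), Add(-20, Mul(-1, 9))) = Mul(0, Add(-20, -9)) = Mul(0, -29) = 0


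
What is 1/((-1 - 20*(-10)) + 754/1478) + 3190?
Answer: 470327959/147438 ≈ 3190.0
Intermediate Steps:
1/((-1 - 20*(-10)) + 754/1478) + 3190 = 1/((-1 + 200) + 754*(1/1478)) + 3190 = 1/(199 + 377/739) + 3190 = 1/(147438/739) + 3190 = 739/147438 + 3190 = 470327959/147438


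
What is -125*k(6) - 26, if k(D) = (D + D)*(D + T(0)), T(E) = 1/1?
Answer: -10526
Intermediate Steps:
T(E) = 1
k(D) = 2*D*(1 + D) (k(D) = (D + D)*(D + 1) = (2*D)*(1 + D) = 2*D*(1 + D))
-125*k(6) - 26 = -250*6*(1 + 6) - 26 = -250*6*7 - 26 = -125*84 - 26 = -10500 - 26 = -10526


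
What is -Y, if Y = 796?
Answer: -796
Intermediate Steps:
-Y = -1*796 = -796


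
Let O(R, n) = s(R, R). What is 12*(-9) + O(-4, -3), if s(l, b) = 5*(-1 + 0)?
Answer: -113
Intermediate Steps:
s(l, b) = -5 (s(l, b) = 5*(-1) = -5)
O(R, n) = -5
12*(-9) + O(-4, -3) = 12*(-9) - 5 = -108 - 5 = -113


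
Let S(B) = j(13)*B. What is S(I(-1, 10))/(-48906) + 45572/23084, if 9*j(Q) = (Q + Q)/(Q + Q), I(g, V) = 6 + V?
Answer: 2507291093/1270064367 ≈ 1.9741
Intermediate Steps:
j(Q) = ⅑ (j(Q) = ((Q + Q)/(Q + Q))/9 = ((2*Q)/((2*Q)))/9 = ((2*Q)*(1/(2*Q)))/9 = (⅑)*1 = ⅑)
S(B) = B/9
S(I(-1, 10))/(-48906) + 45572/23084 = ((6 + 10)/9)/(-48906) + 45572/23084 = ((⅑)*16)*(-1/48906) + 45572*(1/23084) = (16/9)*(-1/48906) + 11393/5771 = -8/220077 + 11393/5771 = 2507291093/1270064367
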